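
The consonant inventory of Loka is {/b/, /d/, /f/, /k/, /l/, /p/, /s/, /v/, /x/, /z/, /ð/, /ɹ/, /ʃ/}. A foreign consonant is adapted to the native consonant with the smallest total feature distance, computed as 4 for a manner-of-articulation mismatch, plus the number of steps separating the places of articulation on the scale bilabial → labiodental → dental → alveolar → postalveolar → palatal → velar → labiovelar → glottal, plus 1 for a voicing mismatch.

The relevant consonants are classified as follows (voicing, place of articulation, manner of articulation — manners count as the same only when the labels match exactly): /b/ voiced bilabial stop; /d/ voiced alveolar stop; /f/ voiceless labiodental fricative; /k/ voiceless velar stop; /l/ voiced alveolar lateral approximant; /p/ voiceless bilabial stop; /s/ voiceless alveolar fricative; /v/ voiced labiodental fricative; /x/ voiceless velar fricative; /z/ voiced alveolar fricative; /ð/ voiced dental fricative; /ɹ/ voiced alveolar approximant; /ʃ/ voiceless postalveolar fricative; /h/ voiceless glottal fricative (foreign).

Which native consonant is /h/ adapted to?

/x/ is closest: same manner (fricative), place distance 2 (glottal→velar), same voicing; total 2. Next closest is /ʃ/ at distance 4.

x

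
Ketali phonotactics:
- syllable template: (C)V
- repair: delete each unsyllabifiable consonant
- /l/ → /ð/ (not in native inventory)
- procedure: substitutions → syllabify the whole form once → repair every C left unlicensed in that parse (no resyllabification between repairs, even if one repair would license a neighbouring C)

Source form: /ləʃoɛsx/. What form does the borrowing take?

ðəʃoɛ

Substitution: /l/ → /ð/, giving /ðəʃoɛsx/.
Syllabifying with onset maximization leaves /s/, /x/ stranded (no codas are permitted; onsets are limited to one consonant).
Deletion applies to /s/, /x/.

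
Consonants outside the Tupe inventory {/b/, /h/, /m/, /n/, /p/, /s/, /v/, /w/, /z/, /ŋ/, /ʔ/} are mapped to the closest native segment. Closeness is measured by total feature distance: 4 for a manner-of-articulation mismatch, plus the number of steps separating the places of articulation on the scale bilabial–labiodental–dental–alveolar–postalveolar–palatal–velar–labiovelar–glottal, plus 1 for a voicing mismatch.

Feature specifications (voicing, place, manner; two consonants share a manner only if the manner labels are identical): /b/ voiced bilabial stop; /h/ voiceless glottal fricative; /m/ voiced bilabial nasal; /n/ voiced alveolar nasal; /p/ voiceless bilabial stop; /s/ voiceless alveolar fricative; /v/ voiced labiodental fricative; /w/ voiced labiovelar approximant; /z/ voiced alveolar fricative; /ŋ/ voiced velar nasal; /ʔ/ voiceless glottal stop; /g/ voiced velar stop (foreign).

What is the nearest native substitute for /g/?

ʔ

/ʔ/ is closest: same manner (stop), place distance 2 (velar→glottal), voicing differs (+1); total 3. Next closest is /ŋ/ at distance 4.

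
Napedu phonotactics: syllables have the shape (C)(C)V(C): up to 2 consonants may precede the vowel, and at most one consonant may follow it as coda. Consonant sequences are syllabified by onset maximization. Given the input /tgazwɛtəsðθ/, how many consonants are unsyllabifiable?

The consonants /ð/, /θ/ cannot be parsed into a legal (C)(C)V(C) syllable (at most one coda consonant is licensed; onsets may contain at most 2 consonants).

2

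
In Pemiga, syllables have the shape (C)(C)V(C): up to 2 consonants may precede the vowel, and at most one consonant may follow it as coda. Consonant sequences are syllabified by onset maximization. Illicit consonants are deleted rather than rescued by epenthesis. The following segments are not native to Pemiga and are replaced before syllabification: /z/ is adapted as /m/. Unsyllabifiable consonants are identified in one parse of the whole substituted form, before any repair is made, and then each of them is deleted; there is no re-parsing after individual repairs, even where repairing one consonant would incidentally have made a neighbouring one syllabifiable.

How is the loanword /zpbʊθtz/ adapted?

Substitution: /z/ → /m/, giving /mpbʊθtm/.
The consonants /m/, /t/, /m/ cannot be parsed into a legal (C)(C)V(C) syllable (at most one coda consonant is licensed; onsets may contain at most 2 consonants).
Deletion applies to /m/, /t/, /m/.

pbʊθ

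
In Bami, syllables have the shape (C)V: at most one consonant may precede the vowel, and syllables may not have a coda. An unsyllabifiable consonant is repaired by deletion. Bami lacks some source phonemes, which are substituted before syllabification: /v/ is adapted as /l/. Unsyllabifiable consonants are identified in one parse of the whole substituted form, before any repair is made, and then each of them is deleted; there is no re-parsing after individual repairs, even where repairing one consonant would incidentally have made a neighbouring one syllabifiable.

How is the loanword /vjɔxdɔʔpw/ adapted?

Substitution: /v/ → /l/, giving /ljɔxdɔʔpw/.
Under (C)V, the unsyllabifiable consonants are /l/, /x/, /ʔ/, /p/, /w/ (no codas are permitted; onsets are limited to one consonant).
Each unlicensed consonant is deleted: /l/, /x/, /ʔ/, /p/, /w/.

jɔdɔ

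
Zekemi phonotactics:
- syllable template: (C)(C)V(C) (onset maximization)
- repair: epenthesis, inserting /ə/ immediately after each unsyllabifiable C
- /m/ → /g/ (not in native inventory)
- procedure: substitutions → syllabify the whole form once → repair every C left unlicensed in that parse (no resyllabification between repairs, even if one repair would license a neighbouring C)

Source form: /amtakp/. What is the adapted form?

agtakpə

Substitution: /m/ → /g/, giving /agtakp/.
Syllabifying with onset maximization leaves /p/ stranded (at most one coda consonant is licensed; onsets may contain at most 2 consonants).
Each unlicensed consonant becomes the onset of a new syllable: /p/ → /pə/.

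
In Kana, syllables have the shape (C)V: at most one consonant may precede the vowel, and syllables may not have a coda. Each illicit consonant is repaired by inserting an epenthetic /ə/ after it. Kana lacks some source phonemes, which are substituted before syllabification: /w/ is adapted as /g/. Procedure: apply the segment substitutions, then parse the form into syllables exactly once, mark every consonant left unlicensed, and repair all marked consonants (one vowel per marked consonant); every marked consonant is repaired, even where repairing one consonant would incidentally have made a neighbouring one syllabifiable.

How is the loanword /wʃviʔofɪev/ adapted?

Substitution: /w/ → /g/, giving /gʃviʔofɪev/.
The consonants /g/, /ʃ/, /v/ cannot be parsed into a legal (C)V syllable (no codas are permitted; onsets are limited to one consonant).
Epenthesis after each stranded consonant: /g/ → /gə/, /ʃ/ → /ʃə/, /v/ → /və/.

gəʃəviʔofɪevə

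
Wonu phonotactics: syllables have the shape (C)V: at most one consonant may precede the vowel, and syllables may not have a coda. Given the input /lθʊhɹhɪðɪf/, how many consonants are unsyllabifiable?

4

The consonants /l/, /h/, /ɹ/, /f/ cannot be parsed into a legal (C)V syllable (no codas are permitted; onsets are limited to one consonant).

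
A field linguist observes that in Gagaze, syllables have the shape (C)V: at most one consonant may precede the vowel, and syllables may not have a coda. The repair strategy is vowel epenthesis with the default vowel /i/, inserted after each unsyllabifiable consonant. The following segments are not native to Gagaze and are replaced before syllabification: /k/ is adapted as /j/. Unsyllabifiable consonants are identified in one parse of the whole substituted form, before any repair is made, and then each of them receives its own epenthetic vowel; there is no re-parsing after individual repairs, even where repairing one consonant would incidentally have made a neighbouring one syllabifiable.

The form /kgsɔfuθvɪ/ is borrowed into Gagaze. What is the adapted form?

Substitution: /k/ → /j/, giving /jgsɔfuθvɪ/.
Syllabifying with onset maximization leaves /j/, /g/, /θ/ stranded (no codas are permitted; onsets are limited to one consonant).
Inserting the epenthetic vowel yields /j/ → /ji/, /g/ → /gi/, /θ/ → /θi/.

jigisɔfuθivɪ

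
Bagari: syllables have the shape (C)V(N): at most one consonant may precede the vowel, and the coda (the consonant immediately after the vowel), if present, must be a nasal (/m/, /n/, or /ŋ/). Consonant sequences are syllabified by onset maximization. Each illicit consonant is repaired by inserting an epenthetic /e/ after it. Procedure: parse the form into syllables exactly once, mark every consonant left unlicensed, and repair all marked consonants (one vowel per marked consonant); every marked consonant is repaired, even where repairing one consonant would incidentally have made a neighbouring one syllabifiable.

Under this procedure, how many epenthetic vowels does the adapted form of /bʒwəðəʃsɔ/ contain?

3

The unsyllabifiable consonants are /b/, /ʒ/, /ʃ/; each receives one epenthetic vowel.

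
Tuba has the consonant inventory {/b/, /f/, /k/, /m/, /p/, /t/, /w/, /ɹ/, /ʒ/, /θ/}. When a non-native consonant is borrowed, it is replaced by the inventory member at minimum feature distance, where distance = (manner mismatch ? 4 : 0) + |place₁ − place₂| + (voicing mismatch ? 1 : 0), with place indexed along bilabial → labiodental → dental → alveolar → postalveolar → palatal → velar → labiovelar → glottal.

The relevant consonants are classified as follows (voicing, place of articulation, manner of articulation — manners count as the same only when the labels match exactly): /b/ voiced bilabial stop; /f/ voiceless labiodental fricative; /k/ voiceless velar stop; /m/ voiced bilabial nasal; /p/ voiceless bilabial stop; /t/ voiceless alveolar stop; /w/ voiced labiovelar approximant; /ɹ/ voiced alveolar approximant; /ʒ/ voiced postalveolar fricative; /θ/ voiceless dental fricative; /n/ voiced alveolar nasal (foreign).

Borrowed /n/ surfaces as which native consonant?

m

/m/ is closest: same manner (nasal), place distance 3 (alveolar→bilabial), same voicing; total 3. Next closest is /ɹ/ at distance 4.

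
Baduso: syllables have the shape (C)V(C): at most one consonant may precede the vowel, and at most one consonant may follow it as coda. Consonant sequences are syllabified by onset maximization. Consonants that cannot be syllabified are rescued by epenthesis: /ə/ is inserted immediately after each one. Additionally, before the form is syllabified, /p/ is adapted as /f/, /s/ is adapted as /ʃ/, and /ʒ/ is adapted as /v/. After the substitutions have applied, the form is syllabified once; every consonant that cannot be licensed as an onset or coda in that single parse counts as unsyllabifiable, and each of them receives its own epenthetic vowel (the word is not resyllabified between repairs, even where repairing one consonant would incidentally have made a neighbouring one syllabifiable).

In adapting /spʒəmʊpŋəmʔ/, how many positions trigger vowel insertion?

3

After substitution the input is /ʃfvəmʊfŋəmʔ/.
The unsyllabifiable consonants are /ʃ/, /f/, /ʔ/; each receives one epenthetic vowel.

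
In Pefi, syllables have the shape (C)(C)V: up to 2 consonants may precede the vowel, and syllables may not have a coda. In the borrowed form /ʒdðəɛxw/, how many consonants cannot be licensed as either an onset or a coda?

3

Under (C)(C)V, the unsyllabifiable consonants are /ʒ/, /x/, /w/ (no codas are permitted; onsets may contain at most 2 consonants).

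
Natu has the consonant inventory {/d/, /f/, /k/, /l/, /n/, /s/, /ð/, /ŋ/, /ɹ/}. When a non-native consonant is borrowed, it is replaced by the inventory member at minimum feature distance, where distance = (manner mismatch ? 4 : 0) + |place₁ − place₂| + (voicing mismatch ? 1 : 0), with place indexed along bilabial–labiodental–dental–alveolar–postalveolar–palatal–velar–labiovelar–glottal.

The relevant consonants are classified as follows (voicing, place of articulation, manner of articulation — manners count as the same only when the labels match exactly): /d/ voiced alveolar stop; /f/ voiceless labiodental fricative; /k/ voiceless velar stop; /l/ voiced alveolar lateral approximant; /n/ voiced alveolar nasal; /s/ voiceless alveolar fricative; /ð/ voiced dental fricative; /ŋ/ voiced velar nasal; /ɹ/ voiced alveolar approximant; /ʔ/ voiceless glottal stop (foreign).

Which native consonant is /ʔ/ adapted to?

/k/ is closest: same manner (stop), place distance 2 (glottal→velar), same voicing; total 2. Next closest is /d/ at distance 6.

k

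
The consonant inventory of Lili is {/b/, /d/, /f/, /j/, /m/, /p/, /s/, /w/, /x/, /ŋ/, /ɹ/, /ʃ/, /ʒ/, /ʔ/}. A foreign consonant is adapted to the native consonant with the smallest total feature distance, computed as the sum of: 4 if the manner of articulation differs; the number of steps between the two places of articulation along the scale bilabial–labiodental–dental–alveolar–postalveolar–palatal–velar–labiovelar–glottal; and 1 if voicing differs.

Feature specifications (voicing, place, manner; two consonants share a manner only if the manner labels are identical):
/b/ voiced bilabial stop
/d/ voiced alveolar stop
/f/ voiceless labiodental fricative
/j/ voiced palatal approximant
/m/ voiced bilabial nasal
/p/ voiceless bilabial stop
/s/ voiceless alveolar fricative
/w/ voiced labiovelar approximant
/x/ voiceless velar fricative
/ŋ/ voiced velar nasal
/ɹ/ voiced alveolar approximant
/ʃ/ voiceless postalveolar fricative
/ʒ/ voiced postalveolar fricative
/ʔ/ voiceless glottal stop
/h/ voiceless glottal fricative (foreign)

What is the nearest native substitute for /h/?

x

/x/ is closest: same manner (fricative), place distance 2 (glottal→velar), same voicing; total 2. Next closest is /ʃ/ at distance 4.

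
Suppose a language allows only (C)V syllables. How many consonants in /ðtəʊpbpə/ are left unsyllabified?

The consonants /ð/, /p/, /b/ cannot be parsed into a legal (C)V syllable (no codas are permitted; onsets are limited to one consonant).

3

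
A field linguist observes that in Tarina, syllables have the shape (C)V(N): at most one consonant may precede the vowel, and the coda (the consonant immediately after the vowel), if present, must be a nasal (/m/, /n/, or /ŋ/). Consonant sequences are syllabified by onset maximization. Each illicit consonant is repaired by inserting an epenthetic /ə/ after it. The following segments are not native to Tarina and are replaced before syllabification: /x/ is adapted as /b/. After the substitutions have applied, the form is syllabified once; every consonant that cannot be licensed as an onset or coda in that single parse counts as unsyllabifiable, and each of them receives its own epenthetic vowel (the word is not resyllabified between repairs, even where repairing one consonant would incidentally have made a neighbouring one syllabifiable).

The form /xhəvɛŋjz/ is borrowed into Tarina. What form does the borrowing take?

bəhəvɛŋjəzə

Substitution: /x/ → /b/, giving /bhəvɛŋjz/.
Syllabifying with onset maximization leaves /b/, /j/, /z/ stranded (only a nasal (/m/, /n/, or /ŋ/) is licensed in coda position; onsets are limited to one consonant).
Epenthesis after each stranded consonant: /b/ → /bə/, /j/ → /jə/, /z/ → /zə/.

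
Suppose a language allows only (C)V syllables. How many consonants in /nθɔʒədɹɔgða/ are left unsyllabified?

Syllabifying with onset maximization leaves /n/, /d/, /g/ stranded (no codas are permitted; onsets are limited to one consonant).

3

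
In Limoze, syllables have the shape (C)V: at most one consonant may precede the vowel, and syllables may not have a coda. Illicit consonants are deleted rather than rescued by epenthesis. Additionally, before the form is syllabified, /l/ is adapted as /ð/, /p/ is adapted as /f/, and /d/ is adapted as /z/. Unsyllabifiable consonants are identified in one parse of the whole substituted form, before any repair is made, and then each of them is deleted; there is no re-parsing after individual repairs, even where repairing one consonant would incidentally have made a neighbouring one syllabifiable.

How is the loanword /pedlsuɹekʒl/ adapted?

Substitution: /p/ → /f/, /d/ → /z/, /l/ → /ð/, giving /fezðsuɹekʒð/.
The consonants /z/, /ð/, /k/, /ʒ/, /ð/ cannot be parsed into a legal (C)V syllable (no codas are permitted; onsets are limited to one consonant).
Deleting the stranded consonants removes /z/, /ð/, /k/, /ʒ/, /ð/.

fesuɹe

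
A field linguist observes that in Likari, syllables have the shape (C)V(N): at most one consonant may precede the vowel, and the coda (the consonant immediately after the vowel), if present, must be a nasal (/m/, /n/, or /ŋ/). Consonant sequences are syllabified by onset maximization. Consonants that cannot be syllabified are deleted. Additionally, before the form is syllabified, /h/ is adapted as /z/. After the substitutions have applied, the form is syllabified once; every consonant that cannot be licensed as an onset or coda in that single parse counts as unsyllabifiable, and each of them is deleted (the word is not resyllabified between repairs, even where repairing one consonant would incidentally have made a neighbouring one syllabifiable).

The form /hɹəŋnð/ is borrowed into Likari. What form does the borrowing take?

ɹəŋ

Substitution: /h/ → /z/, giving /zɹəŋnð/.
The consonants /z/, /n/, /ð/ cannot be parsed into a legal (C)V(N) syllable (only a nasal (/m/, /n/, or /ŋ/) is licensed in coda position; onsets are limited to one consonant).
Deleting the stranded consonants removes /z/, /n/, /ð/.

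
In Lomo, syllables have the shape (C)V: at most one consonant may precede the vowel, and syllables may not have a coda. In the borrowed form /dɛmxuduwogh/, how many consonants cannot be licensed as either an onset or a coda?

3

The consonants /m/, /g/, /h/ cannot be parsed into a legal (C)V syllable (no codas are permitted; onsets are limited to one consonant).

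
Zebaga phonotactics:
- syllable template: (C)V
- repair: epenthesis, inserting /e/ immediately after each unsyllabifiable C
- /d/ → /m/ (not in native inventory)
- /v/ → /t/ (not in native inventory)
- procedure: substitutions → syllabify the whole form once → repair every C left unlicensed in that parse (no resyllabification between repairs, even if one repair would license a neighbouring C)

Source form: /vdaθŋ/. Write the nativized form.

Substitution: /v/ → /t/, /d/ → /m/, giving /tmaθŋ/.
Under (C)V, the unsyllabifiable consonants are /t/, /θ/, /ŋ/ (no codas are permitted; onsets are limited to one consonant).
Each unlicensed consonant becomes the onset of a new syllable: /t/ → /te/, /θ/ → /θe/, /ŋ/ → /ŋe/.

temaθeŋe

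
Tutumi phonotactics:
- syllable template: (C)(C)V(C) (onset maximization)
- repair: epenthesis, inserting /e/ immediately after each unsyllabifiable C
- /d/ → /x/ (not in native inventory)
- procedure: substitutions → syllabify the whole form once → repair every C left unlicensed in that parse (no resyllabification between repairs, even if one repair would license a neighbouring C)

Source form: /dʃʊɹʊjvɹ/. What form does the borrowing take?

Substitution: /d/ → /x/, giving /xʃʊɹʊjvɹ/.
Under (C)(C)V(C), the unsyllabifiable consonants are /v/, /ɹ/ (at most one coda consonant is licensed; onsets may contain at most 2 consonants).
Each unlicensed consonant becomes the onset of a new syllable: /v/ → /ve/, /ɹ/ → /ɹe/.

xʃʊɹʊjveɹe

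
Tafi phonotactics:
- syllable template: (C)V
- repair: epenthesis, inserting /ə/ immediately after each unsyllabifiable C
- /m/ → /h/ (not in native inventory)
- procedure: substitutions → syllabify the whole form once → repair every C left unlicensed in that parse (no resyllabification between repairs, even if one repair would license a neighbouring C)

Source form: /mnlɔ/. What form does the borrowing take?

hənəlɔ

Substitution: /m/ → /h/, giving /hnlɔ/.
The consonants /h/, /n/ cannot be parsed into a legal (C)V syllable (no codas are permitted; onsets are limited to one consonant).
Epenthesis after each stranded consonant: /h/ → /hə/, /n/ → /nə/.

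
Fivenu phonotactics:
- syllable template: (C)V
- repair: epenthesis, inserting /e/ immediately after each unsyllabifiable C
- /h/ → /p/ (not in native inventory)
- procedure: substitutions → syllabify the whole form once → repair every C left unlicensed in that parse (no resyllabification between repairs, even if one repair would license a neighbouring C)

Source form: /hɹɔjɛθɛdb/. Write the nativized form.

Substitution: /h/ → /p/, giving /pɹɔjɛθɛdb/.
The consonants /p/, /d/, /b/ cannot be parsed into a legal (C)V syllable (no codas are permitted; onsets are limited to one consonant).
Epenthesis after each stranded consonant: /p/ → /pe/, /d/ → /de/, /b/ → /be/.

peɹɔjɛθɛdebe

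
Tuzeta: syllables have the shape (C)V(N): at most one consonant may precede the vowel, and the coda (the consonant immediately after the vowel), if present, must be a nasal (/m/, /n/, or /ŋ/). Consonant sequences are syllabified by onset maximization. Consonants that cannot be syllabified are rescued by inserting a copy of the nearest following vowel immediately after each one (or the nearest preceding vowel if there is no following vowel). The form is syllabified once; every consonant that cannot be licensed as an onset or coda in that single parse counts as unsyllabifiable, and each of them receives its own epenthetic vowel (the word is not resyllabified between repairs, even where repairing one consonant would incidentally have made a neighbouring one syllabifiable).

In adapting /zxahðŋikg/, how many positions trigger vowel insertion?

The unsyllabifiable consonants are /z/, /h/, /ð/, /k/, /g/; each receives one epenthetic vowel.

5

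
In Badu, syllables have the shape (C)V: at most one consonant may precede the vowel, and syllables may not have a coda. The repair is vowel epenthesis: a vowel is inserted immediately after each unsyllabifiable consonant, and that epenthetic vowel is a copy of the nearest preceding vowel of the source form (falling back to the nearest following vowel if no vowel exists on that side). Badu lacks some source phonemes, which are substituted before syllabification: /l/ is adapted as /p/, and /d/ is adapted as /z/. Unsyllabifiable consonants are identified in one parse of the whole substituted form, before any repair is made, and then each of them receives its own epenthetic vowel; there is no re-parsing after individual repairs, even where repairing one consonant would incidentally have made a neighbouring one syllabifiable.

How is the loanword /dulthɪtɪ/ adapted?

Substitution: /d/ → /z/, /l/ → /p/, giving /zupthɪtɪ/.
The consonants /p/, /t/ cannot be parsed into a legal (C)V syllable (no codas are permitted; onsets are limited to one consonant).
Each unlicensed consonant becomes the onset of a new syllable: /p/ → /pu/, /t/ → /tu/.

zuputuhɪtɪ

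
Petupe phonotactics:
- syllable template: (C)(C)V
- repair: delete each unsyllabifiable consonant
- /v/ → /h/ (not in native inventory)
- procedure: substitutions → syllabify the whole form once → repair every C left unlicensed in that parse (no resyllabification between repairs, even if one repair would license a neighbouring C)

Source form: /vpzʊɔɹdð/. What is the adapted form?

Substitution: /v/ → /h/, giving /hpzʊɔɹdð/.
Under (C)(C)V, the unsyllabifiable consonants are /h/, /ɹ/, /d/, /ð/ (no codas are permitted; onsets may contain at most 2 consonants).
Each unlicensed consonant is deleted: /h/, /ɹ/, /d/, /ð/.

pzʊɔ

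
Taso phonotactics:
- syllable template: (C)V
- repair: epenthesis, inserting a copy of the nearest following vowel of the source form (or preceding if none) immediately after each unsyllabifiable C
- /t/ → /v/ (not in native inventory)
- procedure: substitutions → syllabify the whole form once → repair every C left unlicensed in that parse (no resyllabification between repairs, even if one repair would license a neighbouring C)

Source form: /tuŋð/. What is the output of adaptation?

Substitution: /t/ → /v/, giving /vuŋð/.
Syllabifying with onset maximization leaves /ŋ/, /ð/ stranded (no codas are permitted; onsets are limited to one consonant).
Epenthesis after each stranded consonant: /ŋ/ → /ŋu/, /ð/ → /ðu/.

vuŋuðu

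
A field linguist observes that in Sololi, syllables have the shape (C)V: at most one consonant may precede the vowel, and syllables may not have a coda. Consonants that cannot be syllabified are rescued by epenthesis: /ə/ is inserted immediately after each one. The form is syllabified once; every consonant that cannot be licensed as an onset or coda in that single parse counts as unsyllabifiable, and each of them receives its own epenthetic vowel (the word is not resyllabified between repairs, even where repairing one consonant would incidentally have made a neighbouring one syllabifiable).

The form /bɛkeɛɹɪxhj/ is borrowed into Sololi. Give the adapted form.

bɛkeɛɹɪxəhəjə

Under (C)V, the unsyllabifiable consonants are /x/, /h/, /j/ (no codas are permitted; onsets are limited to one consonant).
Epenthesis after each stranded consonant: /x/ → /xə/, /h/ → /hə/, /j/ → /jə/.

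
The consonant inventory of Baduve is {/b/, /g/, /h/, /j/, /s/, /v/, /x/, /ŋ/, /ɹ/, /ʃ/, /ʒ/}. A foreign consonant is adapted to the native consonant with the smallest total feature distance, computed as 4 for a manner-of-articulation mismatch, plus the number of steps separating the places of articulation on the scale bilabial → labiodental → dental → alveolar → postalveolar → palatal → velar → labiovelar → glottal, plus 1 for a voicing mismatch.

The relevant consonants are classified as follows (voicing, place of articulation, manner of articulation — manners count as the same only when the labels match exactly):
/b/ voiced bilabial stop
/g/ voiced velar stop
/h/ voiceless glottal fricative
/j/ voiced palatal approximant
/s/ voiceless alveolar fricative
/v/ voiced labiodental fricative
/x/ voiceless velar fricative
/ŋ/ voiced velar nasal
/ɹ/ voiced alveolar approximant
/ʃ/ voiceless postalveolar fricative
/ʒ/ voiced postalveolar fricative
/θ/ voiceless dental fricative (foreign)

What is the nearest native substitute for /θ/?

s

/s/ is closest: same manner (fricative), place distance 1 (dental→alveolar), same voicing; total 1. Next closest is /v/ at distance 2.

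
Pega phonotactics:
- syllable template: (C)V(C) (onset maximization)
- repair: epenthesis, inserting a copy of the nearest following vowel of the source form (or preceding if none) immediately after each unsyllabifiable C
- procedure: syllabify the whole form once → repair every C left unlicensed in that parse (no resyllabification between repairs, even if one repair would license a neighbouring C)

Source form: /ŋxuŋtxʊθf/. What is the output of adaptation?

The consonants /ŋ/, /t/, /f/ cannot be parsed into a legal (C)V(C) syllable (at most one coda consonant is licensed; onsets are limited to one consonant).
Each unlicensed consonant becomes the onset of a new syllable: /ŋ/ → /ŋu/, /t/ → /tʊ/, /f/ → /fʊ/.

ŋuxuŋtʊxʊθfʊ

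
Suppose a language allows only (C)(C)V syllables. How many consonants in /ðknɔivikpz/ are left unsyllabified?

4

The consonants /ð/, /k/, /p/, /z/ cannot be parsed into a legal (C)(C)V syllable (no codas are permitted; onsets may contain at most 2 consonants).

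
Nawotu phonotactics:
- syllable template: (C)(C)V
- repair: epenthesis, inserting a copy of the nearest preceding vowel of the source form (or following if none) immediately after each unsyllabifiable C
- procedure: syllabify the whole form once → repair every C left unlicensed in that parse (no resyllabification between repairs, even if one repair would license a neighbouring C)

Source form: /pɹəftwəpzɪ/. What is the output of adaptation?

pɹəfətwəpzɪ

The consonants /f/ cannot be parsed into a legal (C)(C)V syllable (no codas are permitted; onsets may contain at most 2 consonants).
Inserting the epenthetic vowel yields /f/ → /fə/.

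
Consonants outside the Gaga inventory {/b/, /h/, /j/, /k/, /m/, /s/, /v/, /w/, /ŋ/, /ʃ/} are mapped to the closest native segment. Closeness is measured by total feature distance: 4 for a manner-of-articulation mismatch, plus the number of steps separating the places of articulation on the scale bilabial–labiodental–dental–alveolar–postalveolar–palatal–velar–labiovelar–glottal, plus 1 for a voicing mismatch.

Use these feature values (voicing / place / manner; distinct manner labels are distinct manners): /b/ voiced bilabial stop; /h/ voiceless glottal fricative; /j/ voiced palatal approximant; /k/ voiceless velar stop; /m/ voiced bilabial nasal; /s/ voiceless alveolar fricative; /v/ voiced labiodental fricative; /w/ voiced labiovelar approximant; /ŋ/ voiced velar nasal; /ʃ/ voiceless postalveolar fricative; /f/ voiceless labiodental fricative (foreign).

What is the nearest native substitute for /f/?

v

/v/ is closest: same manner (fricative), place distance 0 (labiodental→labiodental), voicing differs (+1); total 1. Next closest is /s/ at distance 2.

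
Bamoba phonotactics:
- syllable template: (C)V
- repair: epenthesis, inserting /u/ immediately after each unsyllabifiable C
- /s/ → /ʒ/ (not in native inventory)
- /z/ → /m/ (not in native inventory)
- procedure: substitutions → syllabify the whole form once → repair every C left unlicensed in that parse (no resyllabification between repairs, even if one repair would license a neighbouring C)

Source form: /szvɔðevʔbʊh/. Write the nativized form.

Substitution: /s/ → /ʒ/, /z/ → /m/, giving /ʒmvɔðevʔbʊh/.
The consonants /ʒ/, /m/, /v/, /ʔ/, /h/ cannot be parsed into a legal (C)V syllable (no codas are permitted; onsets are limited to one consonant).
Epenthesis after each stranded consonant: /ʒ/ → /ʒu/, /m/ → /mu/, /v/ → /vu/, /ʔ/ → /ʔu/, /h/ → /hu/.

ʒumuvɔðevuʔubʊhu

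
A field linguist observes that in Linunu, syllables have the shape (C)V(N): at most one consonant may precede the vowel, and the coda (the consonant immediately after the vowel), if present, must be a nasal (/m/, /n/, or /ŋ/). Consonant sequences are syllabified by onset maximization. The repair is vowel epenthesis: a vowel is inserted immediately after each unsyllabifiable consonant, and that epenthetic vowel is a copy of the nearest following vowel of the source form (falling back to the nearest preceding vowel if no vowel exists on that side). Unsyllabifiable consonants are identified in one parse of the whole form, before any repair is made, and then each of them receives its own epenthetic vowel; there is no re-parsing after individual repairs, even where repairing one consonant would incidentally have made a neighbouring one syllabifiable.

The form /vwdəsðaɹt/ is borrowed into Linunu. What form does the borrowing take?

Syllabifying with onset maximization leaves /v/, /w/, /s/, /ɹ/, /t/ stranded (only a nasal (/m/, /n/, or /ŋ/) is licensed in coda position; onsets are limited to one consonant).
Epenthesis after each stranded consonant: /v/ → /və/, /w/ → /wə/, /s/ → /sa/, /ɹ/ → /ɹa/, /t/ → /ta/.

vəwədəsaðaɹata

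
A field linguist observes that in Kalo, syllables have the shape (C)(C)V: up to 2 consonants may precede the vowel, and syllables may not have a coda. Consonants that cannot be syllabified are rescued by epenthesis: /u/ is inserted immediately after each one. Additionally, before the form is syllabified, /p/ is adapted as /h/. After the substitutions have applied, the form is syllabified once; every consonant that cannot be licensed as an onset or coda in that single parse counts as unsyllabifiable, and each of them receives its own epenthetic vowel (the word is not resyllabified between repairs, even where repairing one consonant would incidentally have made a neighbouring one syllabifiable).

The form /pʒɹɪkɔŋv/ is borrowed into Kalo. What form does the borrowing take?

Substitution: /p/ → /h/, giving /hʒɹɪkɔŋv/.
Under (C)(C)V, the unsyllabifiable consonants are /h/, /ŋ/, /v/ (no codas are permitted; onsets may contain at most 2 consonants).
Inserting the epenthetic vowel yields /h/ → /hu/, /ŋ/ → /ŋu/, /v/ → /vu/.

huʒɹɪkɔŋuvu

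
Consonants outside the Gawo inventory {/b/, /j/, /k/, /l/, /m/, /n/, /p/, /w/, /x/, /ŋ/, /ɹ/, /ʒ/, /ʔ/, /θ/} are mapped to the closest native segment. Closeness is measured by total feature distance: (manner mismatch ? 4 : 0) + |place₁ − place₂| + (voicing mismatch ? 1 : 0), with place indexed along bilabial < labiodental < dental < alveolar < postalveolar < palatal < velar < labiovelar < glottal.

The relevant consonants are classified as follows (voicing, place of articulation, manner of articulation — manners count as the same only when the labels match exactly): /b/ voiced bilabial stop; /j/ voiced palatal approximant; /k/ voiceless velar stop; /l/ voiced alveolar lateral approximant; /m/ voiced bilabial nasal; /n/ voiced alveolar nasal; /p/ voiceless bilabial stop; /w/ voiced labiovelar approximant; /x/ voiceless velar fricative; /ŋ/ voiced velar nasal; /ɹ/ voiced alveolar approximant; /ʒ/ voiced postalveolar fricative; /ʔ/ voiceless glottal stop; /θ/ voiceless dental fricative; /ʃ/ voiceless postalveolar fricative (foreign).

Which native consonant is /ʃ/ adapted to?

/ʒ/ is closest: same manner (fricative), place distance 0 (postalveolar→postalveolar), voicing differs (+1); total 1. Next closest is /x/ at distance 2.

ʒ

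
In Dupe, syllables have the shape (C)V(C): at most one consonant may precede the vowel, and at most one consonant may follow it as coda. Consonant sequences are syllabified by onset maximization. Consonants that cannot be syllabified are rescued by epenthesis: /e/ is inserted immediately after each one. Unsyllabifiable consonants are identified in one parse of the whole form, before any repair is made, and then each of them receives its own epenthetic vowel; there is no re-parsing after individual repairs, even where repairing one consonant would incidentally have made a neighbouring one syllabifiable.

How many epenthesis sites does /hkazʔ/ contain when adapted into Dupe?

The unsyllabifiable consonants are /h/, /ʔ/; each receives one epenthetic vowel.

2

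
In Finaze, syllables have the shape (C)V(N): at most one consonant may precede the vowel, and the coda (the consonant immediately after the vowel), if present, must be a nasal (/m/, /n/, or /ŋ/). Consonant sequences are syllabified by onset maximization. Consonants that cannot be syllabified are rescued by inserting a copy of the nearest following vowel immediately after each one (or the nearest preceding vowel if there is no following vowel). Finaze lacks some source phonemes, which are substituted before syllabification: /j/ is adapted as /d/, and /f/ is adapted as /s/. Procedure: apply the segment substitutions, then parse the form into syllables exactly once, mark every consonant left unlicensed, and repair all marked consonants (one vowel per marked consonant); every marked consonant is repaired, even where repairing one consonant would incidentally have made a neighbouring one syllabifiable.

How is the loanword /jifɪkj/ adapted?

disɪkɪdɪ

Substitution: /j/ → /d/, /f/ → /s/, giving /disɪkd/.
The consonants /k/, /d/ cannot be parsed into a legal (C)V(N) syllable (only a nasal (/m/, /n/, or /ŋ/) is licensed in coda position; onsets are limited to one consonant).
Each unlicensed consonant becomes the onset of a new syllable: /k/ → /kɪ/, /d/ → /dɪ/.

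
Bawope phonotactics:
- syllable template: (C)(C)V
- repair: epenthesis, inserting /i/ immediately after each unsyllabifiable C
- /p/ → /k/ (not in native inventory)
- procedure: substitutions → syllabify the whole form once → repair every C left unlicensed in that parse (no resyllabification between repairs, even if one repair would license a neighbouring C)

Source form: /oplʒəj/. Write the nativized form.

okilʒəji

Substitution: /p/ → /k/, giving /oklʒəj/.
Under (C)(C)V, the unsyllabifiable consonants are /k/, /j/ (no codas are permitted; onsets may contain at most 2 consonants).
Each unlicensed consonant becomes the onset of a new syllable: /k/ → /ki/, /j/ → /ji/.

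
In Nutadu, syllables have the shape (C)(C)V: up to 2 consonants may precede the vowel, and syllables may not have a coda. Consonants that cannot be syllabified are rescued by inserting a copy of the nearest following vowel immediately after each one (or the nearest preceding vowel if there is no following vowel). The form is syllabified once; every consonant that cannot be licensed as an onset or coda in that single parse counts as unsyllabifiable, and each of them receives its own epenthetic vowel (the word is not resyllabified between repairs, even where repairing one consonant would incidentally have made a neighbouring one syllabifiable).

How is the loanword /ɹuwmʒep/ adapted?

ɹuwemʒepe

Under (C)(C)V, the unsyllabifiable consonants are /w/, /p/ (no codas are permitted; onsets may contain at most 2 consonants).
Each unlicensed consonant becomes the onset of a new syllable: /w/ → /we/, /p/ → /pe/.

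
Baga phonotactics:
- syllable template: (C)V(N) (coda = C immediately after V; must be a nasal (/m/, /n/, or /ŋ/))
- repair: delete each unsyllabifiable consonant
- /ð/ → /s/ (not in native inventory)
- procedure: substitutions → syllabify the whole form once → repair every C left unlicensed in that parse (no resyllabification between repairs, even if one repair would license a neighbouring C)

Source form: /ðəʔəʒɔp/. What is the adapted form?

səʔəʒɔ

Substitution: /ð/ → /s/, giving /səʔəʒɔp/.
Under (C)V(N), the unsyllabifiable consonants are /p/ (only a nasal (/m/, /n/, or /ŋ/) is licensed in coda position; onsets are limited to one consonant).
Deletion applies to /p/.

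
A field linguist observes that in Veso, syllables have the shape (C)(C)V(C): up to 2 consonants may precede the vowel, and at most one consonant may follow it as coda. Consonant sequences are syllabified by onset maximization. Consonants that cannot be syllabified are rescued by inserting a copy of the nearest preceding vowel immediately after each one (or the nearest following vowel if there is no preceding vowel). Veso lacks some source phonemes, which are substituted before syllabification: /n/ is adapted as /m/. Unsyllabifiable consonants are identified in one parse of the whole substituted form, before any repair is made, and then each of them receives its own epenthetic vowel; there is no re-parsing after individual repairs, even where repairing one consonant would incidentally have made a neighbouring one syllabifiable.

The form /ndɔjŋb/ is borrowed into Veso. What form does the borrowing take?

mdɔjŋɔbɔ

Substitution: /n/ → /m/, giving /mdɔjŋb/.
Syllabifying with onset maximization leaves /ŋ/, /b/ stranded (at most one coda consonant is licensed; onsets may contain at most 2 consonants).
Inserting the epenthetic vowel yields /ŋ/ → /ŋɔ/, /b/ → /bɔ/.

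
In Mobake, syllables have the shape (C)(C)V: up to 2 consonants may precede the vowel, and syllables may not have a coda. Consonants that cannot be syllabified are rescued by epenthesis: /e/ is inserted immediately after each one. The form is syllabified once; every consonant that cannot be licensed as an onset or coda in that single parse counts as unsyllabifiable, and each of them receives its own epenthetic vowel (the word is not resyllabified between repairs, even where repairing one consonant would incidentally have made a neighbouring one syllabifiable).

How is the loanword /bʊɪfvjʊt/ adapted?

The consonants /f/, /t/ cannot be parsed into a legal (C)(C)V syllable (no codas are permitted; onsets may contain at most 2 consonants).
Each unlicensed consonant becomes the onset of a new syllable: /f/ → /fe/, /t/ → /te/.

bʊɪfevjʊte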